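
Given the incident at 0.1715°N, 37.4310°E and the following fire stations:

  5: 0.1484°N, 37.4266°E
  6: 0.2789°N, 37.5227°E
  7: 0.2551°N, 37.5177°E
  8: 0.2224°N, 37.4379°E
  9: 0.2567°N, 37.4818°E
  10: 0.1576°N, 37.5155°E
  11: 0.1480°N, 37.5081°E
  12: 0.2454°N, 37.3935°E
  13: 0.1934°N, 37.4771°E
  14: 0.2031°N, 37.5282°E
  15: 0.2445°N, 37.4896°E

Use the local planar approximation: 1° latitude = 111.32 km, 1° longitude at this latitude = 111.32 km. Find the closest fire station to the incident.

Distances from 0.1715°N, 37.4310°E:
5: √((-0.0231·111.32)² + (-0.0044·111.32)²) = √(6.612571 + 0.239912) = 2.6177 km
6: √((0.1074·111.32)² + (0.0917·111.32)²) = √(142.940388 + 104.204162) = 15.7208 km
7: √((0.0836·111.32)² + (0.0867·111.32)²) = √(86.608188 + 93.150371) = 13.4074 km
8: √((0.0509·111.32)² + (0.0069·111.32)²) = √(32.105686 + 0.589990) = 5.7180 km
9: √((0.0852·111.32)² + (0.0508·111.32)²) = √(89.955057 + 31.979658) = 11.0424 km
10: √((-0.0139·111.32)² + (0.0845·111.32)²) = √(2.394286 + 88.482995) = 9.5330 km
11: √((-0.0235·111.32)² + (0.0771·111.32)²) = √(6.843561 + 73.663975) = 8.9726 km
12: √((0.0739·111.32)² + (-0.0375·111.32)²) = √(67.676092 + 17.426450) = 9.2251 km
13: √((0.0219·111.32)² + (0.0461·111.32)²) = √(5.943395 + 26.335905) = 5.6815 km
14: √((0.0316·111.32)² + (0.0972·111.32)²) = √(12.374298 + 117.078979) = 11.3778 km
15: √((0.0730·111.32)² + (0.0586·111.32)²) = √(66.037727 + 42.554121) = 10.4207 km
Minimum: 5 at 2.6177 km.

5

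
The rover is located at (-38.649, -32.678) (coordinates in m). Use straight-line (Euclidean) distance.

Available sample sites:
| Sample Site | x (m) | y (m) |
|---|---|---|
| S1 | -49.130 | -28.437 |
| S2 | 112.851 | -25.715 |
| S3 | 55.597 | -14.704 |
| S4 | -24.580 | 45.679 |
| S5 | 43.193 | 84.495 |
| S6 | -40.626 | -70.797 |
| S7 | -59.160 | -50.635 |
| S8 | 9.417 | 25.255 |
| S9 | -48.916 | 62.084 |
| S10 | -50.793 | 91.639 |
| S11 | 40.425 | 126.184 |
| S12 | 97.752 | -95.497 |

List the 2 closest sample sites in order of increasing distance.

Distances from (-38.649, -32.678):
S1: √((-10.481)² + (4.241)²) = √(109.85136 + 17.98608) = 11.307 m
S2: √((151.500)² + (6.963)²) = √(22952.25000 + 48.48337) = 151.660 m
S3: √((94.246)² + (17.974)²) = √(8882.30852 + 323.06468) = 95.945 m
S4: √((14.069)² + (78.357)²) = √(197.93676 + 6139.81945) = 79.610 m
S5: √((81.842)² + (117.173)²) = √(6698.11296 + 13729.51193) = 142.925 m
S6: √((-1.977)² + (-38.119)²) = √(3.90853 + 1453.05816) = 38.170 m
S7: √((-20.511)² + (-17.957)²) = √(420.70112 + 322.45385) = 27.261 m
S8: √((48.066)² + (57.933)²) = √(2310.34036 + 3356.23249) = 75.277 m
S9: √((-10.267)² + (94.762)²) = √(105.41129 + 8979.83664) = 95.317 m
S10: √((-12.144)² + (124.317)²) = √(147.47674 + 15454.71649) = 124.909 m
S11: √((79.074)² + (158.862)²) = √(6252.69748 + 25237.13504) = 177.454 m
S12: √((136.401)² + (-62.819)²) = √(18605.23280 + 3946.22676) = 150.171 m
Sorted: S1 (11.307 m) < S7 (27.261 m) < S6 (38.170 m) < S8 (75.277 m) < …

S1, S7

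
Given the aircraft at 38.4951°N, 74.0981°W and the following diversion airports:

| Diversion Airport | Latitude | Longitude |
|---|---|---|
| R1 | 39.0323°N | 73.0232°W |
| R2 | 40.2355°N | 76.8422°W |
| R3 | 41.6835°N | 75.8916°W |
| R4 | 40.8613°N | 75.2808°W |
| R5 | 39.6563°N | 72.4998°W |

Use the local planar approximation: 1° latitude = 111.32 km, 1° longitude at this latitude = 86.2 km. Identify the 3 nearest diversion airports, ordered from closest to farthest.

R1, R5, R4

Distances from 38.4951°N, 74.0981°W:
R1: √((0.5372·111.32)² + (1.0749·86.2)²) = √(3576.172040 + 8585.204755) = 110.2786 km
R2: √((1.7404·111.32)² + (-2.7441·86.2)²) = √(37535.702175 + 55951.843376) = 305.7573 km
R3: √((3.1884·111.32)² + (-1.7935·86.2)²) = √(125977.213011 + 23901.067240) = 387.1412 km
R4: √((2.3662·111.32)² + (-1.1827·86.2)²) = √(69382.396320 + 10393.545588) = 282.4464 km
R5: √((1.1612·111.32)² + (1.5983·86.2)²) = √(16709.384383 + 18981.526280) = 188.9204 km
Sorted: R1 (110.2786 km) < R5 (188.9204 km) < R4 (282.4464 km) < R2 (305.7573 km) < R3 (387.1412 km)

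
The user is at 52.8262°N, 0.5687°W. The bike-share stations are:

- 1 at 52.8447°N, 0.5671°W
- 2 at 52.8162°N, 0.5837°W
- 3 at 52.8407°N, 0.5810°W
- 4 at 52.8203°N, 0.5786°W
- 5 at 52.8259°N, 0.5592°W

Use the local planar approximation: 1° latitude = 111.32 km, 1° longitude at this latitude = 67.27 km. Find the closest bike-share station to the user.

5

Distances from 52.8262°N, 0.5687°W:
1: √((0.0185·111.32)² + (0.0016·67.27)²) = √(4.241211 + 0.011585) = 2.0622 km
2: √((-0.0100·111.32)² + (-0.0150·67.27)²) = √(1.239214 + 1.018182) = 1.5025 km
3: √((0.0145·111.32)² + (-0.0123·67.27)²) = √(2.605448 + 0.684626) = 1.8139 km
4: √((-0.0059·111.32)² + (-0.0099·67.27)²) = √(0.431370 + 0.443520) = 0.9354 km
5: √((-0.0003·111.32)² + (0.0095·67.27)²) = √(0.001115 + 0.408404) = 0.6399 km
Minimum: 5 at 0.6399 km.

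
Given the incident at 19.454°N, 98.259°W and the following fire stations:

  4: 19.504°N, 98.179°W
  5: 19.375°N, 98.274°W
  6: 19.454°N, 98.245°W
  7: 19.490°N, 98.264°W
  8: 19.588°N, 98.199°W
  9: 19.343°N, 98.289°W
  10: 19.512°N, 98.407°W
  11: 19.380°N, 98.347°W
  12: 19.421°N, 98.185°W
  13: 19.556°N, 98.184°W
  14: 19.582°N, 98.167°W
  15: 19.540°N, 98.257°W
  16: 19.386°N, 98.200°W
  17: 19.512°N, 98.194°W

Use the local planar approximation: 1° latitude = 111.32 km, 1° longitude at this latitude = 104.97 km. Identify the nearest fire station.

6

Distances from 19.454°N, 98.259°W:
4: √((0.050·111.32)² + (0.080·104.97)²) = √(30.98036 + 70.51969) = 10.075 km
5: √((-0.079·111.32)² + (-0.015·104.97)²) = √(77.33936 + 2.47921) = 8.934 km
6: √((0.000·111.32)² + (0.014·104.97)²) = √(0.00000 + 2.15967) = 1.470 km
7: √((0.036·111.32)² + (-0.005·104.97)²) = √(16.06022 + 0.27547) = 4.042 km
8: √((0.134·111.32)² + (0.060·104.97)²) = √(222.51331 + 39.66732) = 16.192 km
9: √((-0.111·111.32)² + (-0.030·104.97)²) = √(152.68359 + 9.91683) = 12.751 km
10: √((0.058·111.32)² + (-0.148·104.97)²) = √(41.68717 + 241.35362) = 16.824 km
11: √((-0.074·111.32)² + (-0.088·104.97)²) = √(67.85937 + 85.32882) = 12.377 km
12: √((-0.033·111.32)² + (0.074·104.97)²) = √(13.49504 + 60.33841) = 8.593 km
13: √((0.102·111.32)² + (0.075·104.97)²) = √(128.92785 + 61.98019) = 13.817 km
14: √((0.128·111.32)² + (0.092·104.97)²) = √(203.03286 + 93.26228) = 17.213 km
15: √((0.086·111.32)² + (0.002·104.97)²) = √(91.65229 + 0.04407) = 9.576 km
16: √((-0.068·111.32)² + (0.059·104.97)²) = √(57.30127 + 38.35610) = 9.780 km
17: √((0.058·111.32)² + (0.065·104.97)²) = √(41.68717 + 46.55401) = 9.394 km
Minimum: 6 at 1.470 km.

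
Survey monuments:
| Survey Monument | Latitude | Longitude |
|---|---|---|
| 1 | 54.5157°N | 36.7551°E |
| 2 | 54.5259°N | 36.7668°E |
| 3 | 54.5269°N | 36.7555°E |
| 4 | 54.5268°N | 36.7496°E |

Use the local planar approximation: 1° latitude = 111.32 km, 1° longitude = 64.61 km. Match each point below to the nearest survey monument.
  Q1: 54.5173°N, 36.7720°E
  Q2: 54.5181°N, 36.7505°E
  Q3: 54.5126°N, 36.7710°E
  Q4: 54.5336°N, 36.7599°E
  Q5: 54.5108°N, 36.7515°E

Q1 at 54.5173°N, 36.7720°E:
  1: 1.1063 km
  2: 1.0146 km
  3: 1.5095 km
  4: 1.7925 km
  → nearest: 2 (1.0146 km)
Q2 at 54.5181°N, 36.7505°E:
  1: 0.3996 km
  2: 1.3649 km
  3: 1.0315 km
  4: 0.9702 km
  → nearest: 1 (0.3996 km)
Q3 at 54.5126°N, 36.7710°E:
  1: 1.0837 km
  2: 1.5052 km
  3: 1.8807 km
  4: 2.1001 km
  → nearest: 1 (1.0837 km)
Q4 at 54.5336°N, 36.7599°E:
  1: 2.0166 km
  2: 0.9662 km
  3: 0.7982 km
  4: 1.0079 km
  → nearest: 3 (0.7982 km)
Q5 at 54.5108°N, 36.7515°E:
  1: 0.5930 km
  2: 1.9501 km
  3: 1.8108 km
  4: 1.7853 km
  → nearest: 1 (0.5930 km)

Q1→2; Q2→1; Q3→1; Q4→3; Q5→1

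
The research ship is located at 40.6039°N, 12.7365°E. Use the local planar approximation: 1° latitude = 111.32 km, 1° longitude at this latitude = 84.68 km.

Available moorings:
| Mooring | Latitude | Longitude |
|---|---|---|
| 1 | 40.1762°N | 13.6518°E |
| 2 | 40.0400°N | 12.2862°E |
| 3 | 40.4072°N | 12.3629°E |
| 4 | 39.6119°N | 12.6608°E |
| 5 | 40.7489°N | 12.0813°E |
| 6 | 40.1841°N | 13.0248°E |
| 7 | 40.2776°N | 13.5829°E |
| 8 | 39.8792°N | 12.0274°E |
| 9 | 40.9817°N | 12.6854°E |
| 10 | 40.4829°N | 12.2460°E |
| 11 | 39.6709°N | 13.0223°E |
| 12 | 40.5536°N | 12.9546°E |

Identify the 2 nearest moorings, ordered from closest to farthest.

12, 3

Distances from 40.6039°N, 12.7365°E:
1: √((-0.4277·111.32)² + (0.9153·84.68)²) = √(2266.861027 + 6007.428678) = 90.9631 km
2: √((-0.5639·111.32)² + (-0.4503·84.68)²) = √(3940.493219 + 1454.003971) = 73.4472 km
3: √((-0.1967·111.32)² + (-0.3736·84.68)²) = √(479.463018 + 1000.864842) = 38.4750 km
4: √((-0.9920·111.32)² + (-0.0757·84.68)²) = √(12194.661219 + 41.091638) = 110.6153 km
5: √((0.1450·111.32)² + (-0.6552·84.68)²) = √(260.544794 + 3078.289608) = 57.7826 km
6: √((-0.4198·111.32)² + (0.2883·84.68)²) = √(2183.892535 + 596.006483) = 52.7247 km
7: √((-0.3263·111.32)² + (0.8464·84.68)²) = √(1319.412344 + 5137.040718) = 80.3521 km
8: √((-0.7247·111.32)² + (-0.7091·84.68)²) = √(6508.230382 + 3605.592730) = 100.5675 km
9: √((0.3778·111.32)² + (-0.0511·84.68)²) = √(1768.765678 + 18.724210) = 42.2787 km
10: √((-0.1210·111.32)² + (-0.4905·84.68)²) = √(181.433357 + 1725.201083) = 43.6650 km
11: √((-0.9330·111.32)² + (0.2858·84.68)²) = √(10787.223646 + 585.714732) = 106.6440 km
12: √((-0.0503·111.32)² + (0.2181·84.68)²) = √(31.353236 + 341.093175) = 19.2989 km
Sorted: 12 (19.2989 km) < 3 (38.4750 km) < 9 (42.2787 km) < 10 (43.6650 km) < …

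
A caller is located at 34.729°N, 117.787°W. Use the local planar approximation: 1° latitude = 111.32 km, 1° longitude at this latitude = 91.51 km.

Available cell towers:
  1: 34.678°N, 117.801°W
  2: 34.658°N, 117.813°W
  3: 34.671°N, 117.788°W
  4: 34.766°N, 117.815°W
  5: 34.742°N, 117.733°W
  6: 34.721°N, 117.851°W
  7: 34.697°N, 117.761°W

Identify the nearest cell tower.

Distances from 34.729°N, 117.787°W:
1: √((-0.051·111.32)² + (-0.014·91.51)²) = √(32.23196 + 1.64132) = 5.820 km
2: √((-0.071·111.32)² + (-0.026·91.51)²) = √(62.46879 + 5.66088) = 8.254 km
3: √((-0.058·111.32)² + (-0.001·91.51)²) = √(41.68717 + 0.00837) = 6.457 km
4: √((0.037·111.32)² + (-0.028·91.51)²) = √(16.96484 + 6.56528) = 4.851 km
5: √((0.013·111.32)² + (0.054·91.51)²) = √(2.09427 + 24.41882) = 5.149 km
6: √((-0.008·111.32)² + (-0.064·91.51)²) = √(0.79310 + 34.30023) = 5.924 km
7: √((-0.032·111.32)² + (0.026·91.51)²) = √(12.68955 + 5.66088) = 4.284 km
Minimum: 7 at 4.284 km.

7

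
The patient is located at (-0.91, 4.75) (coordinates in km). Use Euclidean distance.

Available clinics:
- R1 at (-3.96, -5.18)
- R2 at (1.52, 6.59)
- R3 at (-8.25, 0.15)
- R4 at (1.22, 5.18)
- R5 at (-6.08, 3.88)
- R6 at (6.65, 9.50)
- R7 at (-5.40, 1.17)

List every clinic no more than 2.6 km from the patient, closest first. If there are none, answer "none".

Distances from (-0.91, 4.75):
R1: √((-3.05)² + (-9.93)²) = √(9.3025 + 98.6049) = 10.39 km
R2: √((2.43)² + (1.84)²) = √(5.9049 + 3.3856) = 3.05 km
R3: √((-7.34)² + (-4.60)²) = √(53.8756 + 21.1600) = 8.66 km
R4: √((2.13)² + (0.43)²) = √(4.5369 + 0.1849) = 2.17 km
R5: √((-5.17)² + (-0.87)²) = √(26.7289 + 0.7569) = 5.24 km
R6: √((7.56)² + (4.75)²) = √(57.1536 + 22.5625) = 8.93 km
R7: √((-4.49)² + (-3.58)²) = √(20.1601 + 12.8164) = 5.74 km
Threshold 2.6 km: R4 (2.17 km) is within range.

R4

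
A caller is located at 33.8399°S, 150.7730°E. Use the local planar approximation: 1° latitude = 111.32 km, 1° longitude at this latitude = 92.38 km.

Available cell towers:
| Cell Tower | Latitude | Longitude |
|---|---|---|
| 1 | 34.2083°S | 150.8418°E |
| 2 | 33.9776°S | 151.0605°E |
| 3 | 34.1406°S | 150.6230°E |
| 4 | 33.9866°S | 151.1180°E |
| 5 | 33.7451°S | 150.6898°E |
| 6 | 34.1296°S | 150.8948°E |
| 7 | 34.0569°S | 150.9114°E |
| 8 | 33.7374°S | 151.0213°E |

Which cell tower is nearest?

5

Distances from 33.8399°S, 150.7730°E:
1: 41.4999 km
2: 30.6654 km
3: 36.2287 km
4: 35.8114 km
5: 13.0554 km
6: 34.1560 km
7: 27.3313 km
8: 25.6192 km
Minimum: 5 at 13.0554 km.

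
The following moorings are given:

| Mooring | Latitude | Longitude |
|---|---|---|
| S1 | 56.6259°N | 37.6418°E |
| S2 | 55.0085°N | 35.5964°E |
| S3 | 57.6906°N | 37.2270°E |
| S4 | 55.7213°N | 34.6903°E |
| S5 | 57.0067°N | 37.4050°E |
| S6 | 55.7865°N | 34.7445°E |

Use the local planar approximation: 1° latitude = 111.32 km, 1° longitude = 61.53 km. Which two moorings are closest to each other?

S4 and S6

Pairwise distances:
S4–S6: 7.9876 km
S1–S5: 44.8248 km
S3–S5: 76.9155 km
S2–S4: 96.9772 km
S2–S6: 101.2341 km
S1–S3: 121.2393 km
S1–S6: 201.2757 km
S1–S4: 207.6564 km
S5–S6: 212.7167 km
S1–S2: 219.6741 km
S4–S5: 219.9450 km
S2–S5: 248.7234 km
S3–S6: 261.2679 km
S3–S4: 269.1105 km
S2–S3: 314.9780 km
Closest pair: S4–S6 at 7.9876 km.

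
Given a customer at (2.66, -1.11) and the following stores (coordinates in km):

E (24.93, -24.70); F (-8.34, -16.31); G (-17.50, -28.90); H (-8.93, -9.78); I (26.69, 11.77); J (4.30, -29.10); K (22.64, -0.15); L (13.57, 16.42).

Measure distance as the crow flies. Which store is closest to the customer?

H

Distances from (2.66, -1.11):
E: 32.44 km
F: 18.76 km
G: 34.33 km
H: 14.47 km
I: 27.26 km
J: 28.04 km
K: 20.00 km
L: 20.65 km
Minimum: H at 14.47 km.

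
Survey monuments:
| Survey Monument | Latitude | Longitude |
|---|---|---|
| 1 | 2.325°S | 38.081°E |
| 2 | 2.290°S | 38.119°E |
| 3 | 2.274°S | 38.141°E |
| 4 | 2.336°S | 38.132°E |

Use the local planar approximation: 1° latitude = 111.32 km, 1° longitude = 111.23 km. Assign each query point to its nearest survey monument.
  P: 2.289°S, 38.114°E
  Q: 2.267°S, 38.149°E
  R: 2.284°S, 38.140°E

P→2; Q→3; R→3

P at 2.289°S, 38.114°E:
  1: √((-0.036·111.32)² + (-0.033·111.23)²) = √(16.06022 + 13.47323) = 5.434 km
  2: √((-0.001·111.32)² + (0.005·111.23)²) = √(0.01239 + 0.30930) = 0.567 km
  3: √((0.015·111.32)² + (0.027·111.23)²) = √(2.78823 + 9.01927) = 3.436 km
  4: √((-0.047·111.32)² + (0.018·111.23)²) = √(27.37424 + 4.00856) = 5.602 km
  → nearest: 2 (0.567 km)
Q at 2.267°S, 38.149°E:
  1: √((-0.058·111.32)² + (-0.068·111.23)²) = √(41.68717 + 57.20865) = 9.945 km
  2: √((-0.023·111.32)² + (-0.030·111.23)²) = √(6.55544 + 11.13490) = 4.206 km
  3: √((-0.007·111.32)² + (-0.008·111.23)²) = √(0.60721 + 0.79182) = 1.183 km
  4: √((-0.069·111.32)² + (-0.017·111.23)²) = √(58.99899 + 3.57554) = 7.910 km
  → nearest: 3 (1.183 km)
R at 2.284°S, 38.140°E:
  1: √((-0.041·111.32)² + (-0.059·111.23)²) = √(20.83119 + 43.06733) = 7.994 km
  2: √((-0.006·111.32)² + (-0.021·111.23)²) = √(0.44612 + 5.45610) = 2.429 km
  3: √((0.010·111.32)² + (0.001·111.23)²) = √(1.23921 + 0.01237) = 1.119 km
  4: √((-0.052·111.32)² + (-0.008·111.23)²) = √(33.50835 + 0.79182) = 5.857 km
  → nearest: 3 (1.119 km)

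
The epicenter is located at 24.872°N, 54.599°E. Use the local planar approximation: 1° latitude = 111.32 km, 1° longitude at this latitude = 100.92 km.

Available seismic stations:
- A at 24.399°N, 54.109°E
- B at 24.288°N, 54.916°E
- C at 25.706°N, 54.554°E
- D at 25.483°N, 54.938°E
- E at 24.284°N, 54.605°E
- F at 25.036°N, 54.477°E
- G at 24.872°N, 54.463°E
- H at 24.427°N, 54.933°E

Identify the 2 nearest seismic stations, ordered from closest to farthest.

Distances from 24.872°N, 54.599°E:
A: 72.235 km
B: 72.456 km
C: 92.952 km
D: 76.136 km
E: 65.459 km
F: 22.020 km
G: 13.725 km
H: 59.918 km
Sorted: G (13.725 km) < F (22.020 km) < H (59.918 km) < E (65.459 km) < …

G, F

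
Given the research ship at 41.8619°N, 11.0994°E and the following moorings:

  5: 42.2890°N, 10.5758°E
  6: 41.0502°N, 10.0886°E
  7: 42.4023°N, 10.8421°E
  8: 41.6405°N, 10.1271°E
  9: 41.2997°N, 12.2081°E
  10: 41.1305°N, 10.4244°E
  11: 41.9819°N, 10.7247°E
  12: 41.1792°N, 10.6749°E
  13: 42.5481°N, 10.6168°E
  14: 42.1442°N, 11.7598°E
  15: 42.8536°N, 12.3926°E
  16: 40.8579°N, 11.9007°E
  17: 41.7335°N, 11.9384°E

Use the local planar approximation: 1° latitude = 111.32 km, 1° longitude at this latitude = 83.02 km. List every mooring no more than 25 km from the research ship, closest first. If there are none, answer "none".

Distances from 41.8619°N, 11.0994°E:
5: √((0.4271·111.32)² + (-0.5236·83.02)²) = √(2260.505345 + 1889.577608) = 64.4211 km
6: √((-0.8117·111.32)² + (-1.0108·83.02)²) = √(8164.648402 + 7041.998441) = 123.3152 km
7: √((0.5404·111.32)² + (-0.2573·83.02)²) = √(3618.904112 + 456.294286) = 63.8373 km
8: √((-0.2214·111.32)² + (-0.9723·83.02)²) = √(607.437540 + 6515.774258) = 84.3991 km
9: √((-0.5622·111.32)² + (1.1087·83.02)²) = √(3916.770073 + 8472.148376) = 111.3055 km
10: √((-0.7314·111.32)² + (-0.6750·83.02)²) = √(6629.126513 + 3140.313482) = 98.8405 km
11: √((0.1200·111.32)² + (-0.3747·83.02)²) = √(178.446851 + 967.682404) = 33.8545 km
12: √((-0.6827·111.32)² + (-0.4245·83.02)²) = √(5775.720931 + 1241.997859) = 83.7718 km
13: √((0.6862·111.32)² + (-0.4826·83.02)²) = √(5835.093544 + 1605.240444) = 86.2574 km
14: √((0.2823·111.32)² + (0.6604·83.02)²) = √(987.570598 + 3005.935014) = 63.1942 km
15: √((0.9917·111.32)² + (1.2932·83.02)²) = √(12187.286531 + 11526.483952) = 153.9928 km
16: √((-1.0040·111.32)² + (0.8013·83.02)²) = √(12491.477813 + 4425.432730) = 130.0650 km
17: √((-0.1284·111.32)² + (0.8390·83.02)²) = √(204.303799 + 4851.649068) = 71.1052 km
Threshold 25 km: none within range.

none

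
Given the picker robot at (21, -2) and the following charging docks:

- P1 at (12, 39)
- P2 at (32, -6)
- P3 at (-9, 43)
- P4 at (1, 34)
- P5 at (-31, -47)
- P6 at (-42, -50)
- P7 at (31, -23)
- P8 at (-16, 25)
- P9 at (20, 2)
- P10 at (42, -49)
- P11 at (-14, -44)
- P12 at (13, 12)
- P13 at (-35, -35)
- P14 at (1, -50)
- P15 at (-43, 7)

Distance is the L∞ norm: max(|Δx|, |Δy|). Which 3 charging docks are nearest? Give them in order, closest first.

Distances from (21, -2):
P1: 41
P2: 11
P3: 45
P4: 36
P5: 52
P6: 63
P7: 21
P8: 37
P9: 4
P10: 47
P11: 42
P12: 14
P13: 56
P14: 48
P15: 64
Sorted: P9 (4) < P2 (11) < P12 (14) < P7 (21) < P4 (36) < …

P9, P2, P12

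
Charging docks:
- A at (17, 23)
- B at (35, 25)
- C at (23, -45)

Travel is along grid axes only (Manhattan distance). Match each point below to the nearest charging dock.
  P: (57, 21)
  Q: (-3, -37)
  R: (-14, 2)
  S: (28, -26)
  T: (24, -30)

P→B; Q→C; R→A; S→C; T→C

P at (57, 21):
  A: 42
  B: 26
  C: 100
  → nearest: B (26)
Q at (-3, -37):
  A: 80
  B: 100
  C: 34
  → nearest: C (34)
R at (-14, 2):
  A: 52
  B: 72
  C: 84
  → nearest: A (52)
S at (28, -26):
  A: 60
  B: 58
  C: 24
  → nearest: C (24)
T at (24, -30):
  A: 60
  B: 66
  C: 16
  → nearest: C (16)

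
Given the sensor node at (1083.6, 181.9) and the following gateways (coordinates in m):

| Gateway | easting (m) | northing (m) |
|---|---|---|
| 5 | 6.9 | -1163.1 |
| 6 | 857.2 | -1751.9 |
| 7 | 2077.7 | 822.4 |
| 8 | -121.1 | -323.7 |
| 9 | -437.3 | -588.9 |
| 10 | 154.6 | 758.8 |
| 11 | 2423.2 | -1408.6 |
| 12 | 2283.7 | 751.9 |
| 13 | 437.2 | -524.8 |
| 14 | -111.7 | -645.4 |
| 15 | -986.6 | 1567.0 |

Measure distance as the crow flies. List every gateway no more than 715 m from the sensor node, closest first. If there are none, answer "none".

Distances from (1083.6, 181.9):
5: √((-1076.7)² + (-1345.0)²) = √(1159282.890 + 1809025.000) = 1722.9 m
6: √((-226.4)² + (-1933.8)²) = √(51256.960 + 3739582.440) = 1947.0 m
7: √((994.1)² + (640.5)²) = √(988234.810 + 410240.250) = 1182.6 m
8: √((-1204.7)² + (-505.6)²) = √(1451302.090 + 255631.360) = 1306.5 m
9: √((-1520.9)² + (-770.8)²) = √(2313136.810 + 594132.640) = 1705.1 m
10: √((-929.0)² + (576.9)²) = √(863041.000 + 332813.610) = 1093.6 m
11: √((1339.6)² + (-1590.5)²) = √(1794528.160 + 2529690.250) = 2079.5 m
12: √((1200.1)² + (570.0)²) = √(1440240.010 + 324900.000) = 1328.6 m
13: √((-646.4)² + (-706.7)²) = √(417832.960 + 499424.890) = 957.7 m
14: √((-1195.3)² + (-827.3)²) = √(1428742.090 + 684425.290) = 1453.7 m
15: √((-2070.2)² + (1385.1)²) = √(4285728.040 + 1918502.010) = 2490.8 m
Threshold 715 m: none within range.

none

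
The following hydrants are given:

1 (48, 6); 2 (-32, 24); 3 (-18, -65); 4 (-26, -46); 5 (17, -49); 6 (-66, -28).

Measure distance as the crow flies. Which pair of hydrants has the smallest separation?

Pairwise distances:
1–2: √((-80)² + (18)²) = √(6400.000 + 324.000) = 82.0
1–3: √((-66)² + (-71)²) = √(4356.000 + 5041.000) = 96.9
1–4: √((-74)² + (-52)²) = √(5476.000 + 2704.000) = 90.4
1–5: √((-31)² + (-55)²) = √(961.000 + 3025.000) = 63.1
1–6: √((-114)² + (-34)²) = √(12996.000 + 1156.000) = 119.0
2–3: √((14)² + (-89)²) = √(196.000 + 7921.000) = 90.1
2–4: √((6)² + (-70)²) = √(36.000 + 4900.000) = 70.3
2–5: √((49)² + (-73)²) = √(2401.000 + 5329.000) = 87.9
2–6: √((-34)² + (-52)²) = √(1156.000 + 2704.000) = 62.1
3–4: √((-8)² + (19)²) = √(64.000 + 361.000) = 20.6
3–5: √((35)² + (16)²) = √(1225.000 + 256.000) = 38.5
3–6: √((-48)² + (37)²) = √(2304.000 + 1369.000) = 60.6
4–5: √((43)² + (-3)²) = √(1849.000 + 9.000) = 43.1
4–6: √((-40)² + (18)²) = √(1600.000 + 324.000) = 43.9
5–6: √((-83)² + (21)²) = √(6889.000 + 441.000) = 85.6
Closest pair: 3–4 at 20.6.

3 and 4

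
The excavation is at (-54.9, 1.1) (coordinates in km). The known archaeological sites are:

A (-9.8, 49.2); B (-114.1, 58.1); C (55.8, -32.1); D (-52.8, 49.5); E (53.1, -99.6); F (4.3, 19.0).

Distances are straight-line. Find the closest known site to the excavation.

Distances from (-54.9, 1.1):
A: 65.9 km
B: 82.2 km
C: 115.6 km
D: 48.4 km
E: 147.7 km
F: 61.8 km
Minimum: D at 48.4 km.

D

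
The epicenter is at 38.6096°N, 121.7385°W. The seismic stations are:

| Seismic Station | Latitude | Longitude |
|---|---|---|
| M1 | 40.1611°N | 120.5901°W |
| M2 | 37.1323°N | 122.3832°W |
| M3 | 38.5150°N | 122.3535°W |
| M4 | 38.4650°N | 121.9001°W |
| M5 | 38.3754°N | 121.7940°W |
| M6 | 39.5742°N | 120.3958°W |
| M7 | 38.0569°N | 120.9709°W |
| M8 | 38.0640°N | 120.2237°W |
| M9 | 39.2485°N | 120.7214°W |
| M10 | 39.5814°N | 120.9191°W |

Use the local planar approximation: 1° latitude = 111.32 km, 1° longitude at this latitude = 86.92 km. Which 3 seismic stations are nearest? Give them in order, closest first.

Distances from 38.6096°N, 121.7385°W:
M1: 199.4833 km
M2: 173.7383 km
M3: 54.4832 km
M4: 21.3637 km
M5: 26.5137 km
M6: 158.5905 km
M7: 90.7582 km
M8: 144.9998 km
M9: 113.4639 km
M10: 129.5210 km
Sorted: M4 (21.3637 km) < M5 (26.5137 km) < M3 (54.4832 km) < M7 (90.7582 km) < M9 (113.4639 km) < …

M4, M5, M3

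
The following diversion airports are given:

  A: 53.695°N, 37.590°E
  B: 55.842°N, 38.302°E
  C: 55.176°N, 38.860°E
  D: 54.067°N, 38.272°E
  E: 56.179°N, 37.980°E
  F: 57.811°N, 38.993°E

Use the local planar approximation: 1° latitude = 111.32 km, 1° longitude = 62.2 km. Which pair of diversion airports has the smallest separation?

B and E

Pairwise distances:
A–B: 243.072 km
A–C: 182.813 km
A–D: 59.282 km
A–E: 277.581 km
A–F: 466.429 km
B–C: 81.861 km
B–D: 197.602 km
B–E: 42.526 km
B–F: 223.363 km
C–D: 128.757 km
C–E: 124.349 km
C–F: 293.445 km
D–E: 235.808 km
D–F: 419.188 km
E–F: 192.290 km
Closest pair: B–E at 42.526 km.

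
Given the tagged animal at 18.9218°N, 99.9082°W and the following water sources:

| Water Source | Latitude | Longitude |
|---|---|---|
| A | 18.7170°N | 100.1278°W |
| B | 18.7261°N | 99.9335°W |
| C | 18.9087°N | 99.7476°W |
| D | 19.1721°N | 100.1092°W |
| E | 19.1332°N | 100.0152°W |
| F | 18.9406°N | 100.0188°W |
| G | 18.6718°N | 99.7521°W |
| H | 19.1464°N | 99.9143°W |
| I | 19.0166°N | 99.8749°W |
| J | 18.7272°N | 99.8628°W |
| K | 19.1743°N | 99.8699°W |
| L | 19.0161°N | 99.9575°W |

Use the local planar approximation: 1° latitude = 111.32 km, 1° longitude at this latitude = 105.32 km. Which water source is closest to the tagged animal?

Distances from 18.9218°N, 99.9082°W:
A: 32.4759 km
B: 21.9477 km
C: 16.9771 km
D: 34.9930 km
E: 26.0921 km
F: 11.8349 km
G: 32.3233 km
H: 25.0107 km
I: 11.1206 km
J: 22.1843 km
K: 28.3963 km
L: 11.7114 km
Minimum: I at 11.1206 km.

I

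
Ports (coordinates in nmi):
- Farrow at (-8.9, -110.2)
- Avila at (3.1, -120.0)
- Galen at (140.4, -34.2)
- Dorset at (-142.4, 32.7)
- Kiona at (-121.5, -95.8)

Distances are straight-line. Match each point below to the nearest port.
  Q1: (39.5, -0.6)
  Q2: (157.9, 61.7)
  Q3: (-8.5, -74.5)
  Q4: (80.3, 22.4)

Q1 at (39.5, -0.6):
  Farrow: 119.8 nmi
  Avila: 124.8 nmi
  Galen: 106.3 nmi
  Dorset: 184.9 nmi
  Kiona: 187.0 nmi
  → nearest: Galen (106.3 nmi)
Q2 at (157.9, 61.7):
  Farrow: 239.5 nmi
  Avila: 238.7 nmi
  Galen: 97.5 nmi
  Dorset: 301.7 nmi
  Kiona: 320.7 nmi
  → nearest: Galen (97.5 nmi)
Q3 at (-8.5, -74.5):
  Farrow: 35.7 nmi
  Avila: 47.0 nmi
  Galen: 154.3 nmi
  Dorset: 171.5 nmi
  Kiona: 115.0 nmi
  → nearest: Farrow (35.7 nmi)
Q4 at (80.3, 22.4):
  Farrow: 159.8 nmi
  Avila: 162.0 nmi
  Galen: 82.6 nmi
  Dorset: 222.9 nmi
  Kiona: 233.9 nmi
  → nearest: Galen (82.6 nmi)

Q1→Galen; Q2→Galen; Q3→Farrow; Q4→Galen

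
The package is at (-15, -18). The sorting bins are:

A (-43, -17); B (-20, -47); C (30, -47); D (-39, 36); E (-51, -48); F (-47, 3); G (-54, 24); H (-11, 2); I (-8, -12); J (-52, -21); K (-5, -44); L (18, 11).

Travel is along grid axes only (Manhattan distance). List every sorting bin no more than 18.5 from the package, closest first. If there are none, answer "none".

I

Distances from (-15, -18):
A: |-28| + |1| = 28 + 1 = 29
B: |-5| + |-29| = 5 + 29 = 34
C: |45| + |-29| = 45 + 29 = 74
D: |-24| + |54| = 24 + 54 = 78
E: |-36| + |-30| = 36 + 30 = 66
F: |-32| + |21| = 32 + 21 = 53
G: |-39| + |42| = 39 + 42 = 81
H: |4| + |20| = 4 + 20 = 24
I: |7| + |6| = 7 + 6 = 13
J: |-37| + |-3| = 37 + 3 = 40
K: |10| + |-26| = 10 + 26 = 36
L: |33| + |29| = 33 + 29 = 62
Threshold 18.5: I (13) is within range.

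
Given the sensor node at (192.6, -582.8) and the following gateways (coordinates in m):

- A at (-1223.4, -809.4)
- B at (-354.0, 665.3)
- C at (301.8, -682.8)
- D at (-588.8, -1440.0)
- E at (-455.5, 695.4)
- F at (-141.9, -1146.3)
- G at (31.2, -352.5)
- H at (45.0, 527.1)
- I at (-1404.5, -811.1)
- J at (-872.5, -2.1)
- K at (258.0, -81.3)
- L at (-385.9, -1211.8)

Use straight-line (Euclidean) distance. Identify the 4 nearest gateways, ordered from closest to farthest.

Distances from (192.6, -582.8):
A: √((-1416.0)² + (-226.6)²) = √(2005056.000 + 51347.560) = 1434.0 m
B: √((-546.6)² + (1248.1)²) = √(298771.560 + 1557753.610) = 1362.5 m
C: √((109.2)² + (-100.0)²) = √(11924.640 + 10000.000) = 148.1 m
D: √((-781.4)² + (-857.2)²) = √(610585.960 + 734791.840) = 1159.9 m
E: √((-648.1)² + (1278.2)²) = √(420033.610 + 1633795.240) = 1433.1 m
F: √((-334.5)² + (-563.5)²) = √(111890.250 + 317532.250) = 655.3 m
G: √((-161.4)² + (230.3)²) = √(26049.960 + 53038.090) = 281.2 m
H: √((-147.6)² + (1109.9)²) = √(21785.760 + 1231878.010) = 1119.7 m
I: √((-1597.1)² + (-228.3)²) = √(2550728.410 + 52120.890) = 1613.3 m
J: √((-1065.1)² + (580.7)²) = √(1134438.010 + 337212.490) = 1213.1 m
K: √((65.4)² + (501.5)²) = √(4277.160 + 251502.250) = 505.7 m
L: √((-578.5)² + (-629.0)²) = √(334662.250 + 395641.000) = 854.6 m
Sorted: C (148.1 m) < G (281.2 m) < K (505.7 m) < F (655.3 m) < L (854.6 m) < H (1119.7 m) < …

C, G, K, F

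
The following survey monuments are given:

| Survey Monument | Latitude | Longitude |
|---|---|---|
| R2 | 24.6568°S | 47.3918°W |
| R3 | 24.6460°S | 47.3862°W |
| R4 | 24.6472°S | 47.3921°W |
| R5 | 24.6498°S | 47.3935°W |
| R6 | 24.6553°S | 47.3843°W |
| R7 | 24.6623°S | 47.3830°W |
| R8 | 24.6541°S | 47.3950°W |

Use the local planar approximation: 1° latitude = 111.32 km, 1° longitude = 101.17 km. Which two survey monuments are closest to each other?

Pairwise distances:
R2–R3: 1.3291 km
R2–R4: 1.0691 km
R2–R5: 0.7980 km
R2–R6: 0.7769 km
R2–R7: 1.0805 km
R2–R8: 0.4418 km
R3–R4: 0.6117 km
R3–R5: 0.8511 km
R3–R6: 1.0530 km
R3–R7: 1.8432 km
R3–R8: 1.2672 km
R4–R5: 0.3222 km
R4–R6: 1.1982 km
R4–R7: 1.9165 km
R4–R8: 0.8222 km
R5–R6: 1.1141 km
R5–R7: 1.7506 km
R5–R8: 0.5022 km
R6–R7: 0.7903 km
R6–R8: 1.0907 km
R7–R8: 1.5189 km
Closest pair: R4–R5 at 0.3222 km.

R4 and R5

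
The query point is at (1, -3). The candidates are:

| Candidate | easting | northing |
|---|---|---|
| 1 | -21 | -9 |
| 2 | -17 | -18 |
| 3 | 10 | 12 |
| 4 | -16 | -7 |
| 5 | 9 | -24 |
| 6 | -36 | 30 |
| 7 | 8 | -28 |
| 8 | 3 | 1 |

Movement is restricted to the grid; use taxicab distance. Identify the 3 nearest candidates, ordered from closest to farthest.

Distances from (1, -3):
1: 28
2: 33
3: 24
4: 21
5: 29
6: 70
7: 32
8: 6
Sorted: 8 (6) < 4 (21) < 3 (24) < 1 (28) < 5 (29) < …

8, 4, 3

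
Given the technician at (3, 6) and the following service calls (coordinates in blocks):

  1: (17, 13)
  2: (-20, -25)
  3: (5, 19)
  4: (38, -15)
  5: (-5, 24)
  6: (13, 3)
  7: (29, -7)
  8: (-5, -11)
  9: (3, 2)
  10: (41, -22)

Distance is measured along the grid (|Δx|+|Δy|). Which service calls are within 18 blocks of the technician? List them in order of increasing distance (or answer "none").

9, 6, 3

Distances from (3, 6):
1: |14| + |7| = 14 + 7 = 21 blocks
2: |-23| + |-31| = 23 + 31 = 54 blocks
3: |2| + |13| = 2 + 13 = 15 blocks
4: |35| + |-21| = 35 + 21 = 56 blocks
5: |-8| + |18| = 8 + 18 = 26 blocks
6: |10| + |-3| = 10 + 3 = 13 blocks
7: |26| + |-13| = 26 + 13 = 39 blocks
8: |-8| + |-17| = 8 + 17 = 25 blocks
9: |0| + |-4| = 0 + 4 = 4 blocks
10: |38| + |-28| = 38 + 28 = 66 blocks
Threshold 18 blocks: 9 (4 blocks), 6 (13 blocks), 3 (15 blocks) are within range.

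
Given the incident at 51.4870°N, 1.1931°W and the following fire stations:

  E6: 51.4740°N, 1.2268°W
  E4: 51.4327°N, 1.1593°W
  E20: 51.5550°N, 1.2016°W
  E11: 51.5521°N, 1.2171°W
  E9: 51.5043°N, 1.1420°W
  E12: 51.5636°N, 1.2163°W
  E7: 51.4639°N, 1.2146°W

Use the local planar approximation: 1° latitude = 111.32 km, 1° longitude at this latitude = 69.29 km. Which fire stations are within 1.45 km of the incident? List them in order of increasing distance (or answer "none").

Distances from 51.4870°N, 1.1931°W:
E6: 2.7472 km
E4: 6.4825 km
E20: 7.5926 km
E11: 7.4353 km
E9: 4.0306 km
E12: 8.6773 km
E7: 2.9718 km
Threshold 1.45 km: none within range.

none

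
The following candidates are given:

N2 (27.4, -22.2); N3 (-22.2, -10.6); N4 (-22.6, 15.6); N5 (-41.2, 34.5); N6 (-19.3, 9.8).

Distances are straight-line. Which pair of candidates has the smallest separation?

Pairwise distances:
N2–N3: 50.9
N2–N4: 62.7
N2–N5: 89.0
N2–N6: 56.6
N3–N4: 26.2
N3–N5: 48.9
N3–N6: 20.6
N4–N5: 26.5
N4–N6: 6.7
N5–N6: 33.0
Closest pair: N4–N6 at 6.7.

N4 and N6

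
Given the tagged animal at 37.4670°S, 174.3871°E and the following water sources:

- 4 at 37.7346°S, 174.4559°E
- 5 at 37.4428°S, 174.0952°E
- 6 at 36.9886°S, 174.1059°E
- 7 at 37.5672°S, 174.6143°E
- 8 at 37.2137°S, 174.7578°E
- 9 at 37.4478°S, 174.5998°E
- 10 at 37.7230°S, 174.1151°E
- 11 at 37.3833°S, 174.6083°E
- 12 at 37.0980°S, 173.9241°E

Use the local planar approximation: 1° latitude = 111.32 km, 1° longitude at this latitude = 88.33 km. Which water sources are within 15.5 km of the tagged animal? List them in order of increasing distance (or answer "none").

Distances from 37.4670°S, 174.3871°E:
4: √((-0.2676·111.32)² + (0.0688·88.33)²) = √(887.398343 + 36.931193) = 30.4028 km
5: √((0.0242·111.32)² + (-0.2919·88.33)²) = √(7.257334 + 664.790265) = 25.9239 km
6: √((0.4784·111.32)² + (-0.2812·88.33)²) = √(2836.147002 + 616.945916) = 58.7630 km
7: √((-0.1002·111.32)² + (0.2272·88.33)²) = √(124.417605 + 402.747743) = 22.9601 km
8: √((0.2533·111.32)² + (0.3707·88.33)²) = √(795.090885 + 1072.165017) = 43.2118 km
9: √((0.0192·111.32)² + (0.2127·88.33)²) = √(4.568239 + 352.981091) = 18.9090 km
10: √((-0.2560·111.32)² + (-0.2720·88.33)²) = √(812.131444 + 577.237144) = 37.2742 km
11: √((0.0837·111.32)² + (0.2212·88.33)²) = √(86.815508 + 381.756734) = 21.6465 km
12: √((0.3690·111.32)² + (-0.4630·88.33)²) = √(1687.326501 + 1672.547432) = 57.9644 km
Threshold 15.5 km: none within range.

none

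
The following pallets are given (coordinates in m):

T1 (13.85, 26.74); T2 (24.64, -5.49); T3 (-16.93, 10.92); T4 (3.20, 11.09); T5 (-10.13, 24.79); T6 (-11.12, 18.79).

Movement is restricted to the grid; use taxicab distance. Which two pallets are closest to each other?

Pairwise distances:
T1–T2: |10.79| + |-32.23| = 10.79 + 32.23 = 43.02 m
T1–T3: |-30.78| + |-15.82| = 30.78 + 15.82 = 46.60 m
T1–T4: |-10.65| + |-15.65| = 10.65 + 15.65 = 26.30 m
T1–T5: |-23.98| + |-1.95| = 23.98 + 1.95 = 25.93 m
T1–T6: |-24.97| + |-7.95| = 24.97 + 7.95 = 32.92 m
T2–T3: |-41.57| + |16.41| = 41.57 + 16.41 = 57.98 m
T2–T4: |-21.44| + |16.58| = 21.44 + 16.58 = 38.02 m
T2–T5: |-34.77| + |30.28| = 34.77 + 30.28 = 65.05 m
T2–T6: |-35.76| + |24.28| = 35.76 + 24.28 = 60.04 m
T3–T4: |20.13| + |0.17| = 20.13 + 0.17 = 20.30 m
T3–T5: |6.80| + |13.87| = 6.80 + 13.87 = 20.67 m
T3–T6: |5.81| + |7.87| = 5.81 + 7.87 = 13.68 m
T4–T5: |-13.33| + |13.70| = 13.33 + 13.70 = 27.03 m
T4–T6: |-14.32| + |7.70| = 14.32 + 7.70 = 22.02 m
T5–T6: |-0.99| + |-6.00| = 0.99 + 6.00 = 6.99 m
Closest pair: T5–T6 at 6.99 m.

T5 and T6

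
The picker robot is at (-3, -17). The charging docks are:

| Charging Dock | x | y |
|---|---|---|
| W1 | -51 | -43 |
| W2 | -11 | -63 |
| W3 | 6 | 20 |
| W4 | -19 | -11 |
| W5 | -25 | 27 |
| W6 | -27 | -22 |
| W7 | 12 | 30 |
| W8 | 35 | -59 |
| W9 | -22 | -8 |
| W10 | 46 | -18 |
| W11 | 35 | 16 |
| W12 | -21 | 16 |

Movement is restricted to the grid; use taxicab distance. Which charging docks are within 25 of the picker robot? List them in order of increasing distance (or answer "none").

Distances from (-3, -17):
W1: 74
W2: 54
W3: 46
W4: 22
W5: 66
W6: 29
W7: 62
W8: 80
W9: 28
W10: 50
W11: 71
W12: 51
Threshold 25: W4 (22) is within range.

W4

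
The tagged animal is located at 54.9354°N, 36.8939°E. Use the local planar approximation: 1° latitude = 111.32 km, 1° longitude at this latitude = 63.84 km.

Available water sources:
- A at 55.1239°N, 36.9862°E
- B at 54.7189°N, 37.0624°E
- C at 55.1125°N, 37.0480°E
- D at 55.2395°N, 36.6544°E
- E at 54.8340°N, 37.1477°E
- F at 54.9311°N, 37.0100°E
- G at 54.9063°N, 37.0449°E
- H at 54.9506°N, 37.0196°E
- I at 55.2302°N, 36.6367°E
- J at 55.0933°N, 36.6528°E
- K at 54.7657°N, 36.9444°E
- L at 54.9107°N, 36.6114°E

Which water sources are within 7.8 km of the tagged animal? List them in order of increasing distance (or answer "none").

Distances from 54.9354°N, 36.8939°E:
A: √((0.1885·111.32)² + (0.0923·63.84)²) = √(440.320702 + 34.720755) = 21.7954 km
B: √((-0.2165·111.32)² + (0.1685·63.84)²) = √(580.847597 + 115.713910) = 26.3925 km
C: √((0.1771·111.32)² + (0.1541·63.84)²) = √(388.672235 + 96.781207) = 22.0330 km
D: √((0.3041·111.32)² + (-0.2395·63.84)²) = √(1145.985798 + 233.774315) = 37.1451 km
E: √((-0.1014·111.32)² + (0.2538·63.84)²) = √(127.415512 + 262.523988) = 19.7469 km
F: √((-0.0043·111.32)² + (0.1161·63.84)²) = √(0.229131 + 54.935135) = 7.4273 km
G: √((-0.0291·111.32)² + (0.1510·63.84)²) = √(10.493790 + 92.926515) = 10.1696 km
H: √((0.0152·111.32)² + (0.1257·63.84)²) = √(2.863081 + 64.395617) = 8.2011 km
I: √((0.2948·111.32)² + (-0.2572·63.84)²) = √(1076.964415 + 269.604840) = 36.6956 km
J: √((0.1579·111.32)² + (-0.2411·63.84)²) = √(308.965975 + 236.908246) = 23.3640 km
K: √((-0.1697·111.32)² + (0.0505·63.84)²) = √(356.870032 + 10.393660) = 19.1641 km
L: √((-0.0247·111.32)² + (-0.2825·63.84)²) = √(7.560322 + 325.254011) = 18.2432 km
Threshold 7.8 km: F (7.4273 km) is within range.

F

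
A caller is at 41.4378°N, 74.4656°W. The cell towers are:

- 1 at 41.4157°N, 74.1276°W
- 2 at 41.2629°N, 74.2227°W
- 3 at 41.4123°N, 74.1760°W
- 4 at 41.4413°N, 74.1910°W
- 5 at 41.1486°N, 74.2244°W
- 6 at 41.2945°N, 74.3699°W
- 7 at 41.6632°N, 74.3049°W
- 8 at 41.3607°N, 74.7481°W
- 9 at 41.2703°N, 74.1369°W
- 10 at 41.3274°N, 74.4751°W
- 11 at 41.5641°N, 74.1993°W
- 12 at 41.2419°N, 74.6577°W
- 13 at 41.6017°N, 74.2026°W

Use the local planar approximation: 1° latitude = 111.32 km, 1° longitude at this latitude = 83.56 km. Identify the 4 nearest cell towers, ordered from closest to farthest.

Distances from 41.4378°N, 74.4656°W:
1: 28.3502 km
2: 28.1253 km
3: 24.3649 km
4: 22.9489 km
5: 37.9822 km
6: 17.8443 km
7: 28.4587 km
8: 25.1176 km
9: 33.1974 km
10: 12.3153 km
11: 26.3216 km
12: 27.0783 km
13: 28.5631 km
Sorted: 10 (12.3153 km) < 6 (17.8443 km) < 4 (22.9489 km) < 3 (24.3649 km) < 8 (25.1176 km) < 11 (26.3216 km) < …

10, 6, 4, 3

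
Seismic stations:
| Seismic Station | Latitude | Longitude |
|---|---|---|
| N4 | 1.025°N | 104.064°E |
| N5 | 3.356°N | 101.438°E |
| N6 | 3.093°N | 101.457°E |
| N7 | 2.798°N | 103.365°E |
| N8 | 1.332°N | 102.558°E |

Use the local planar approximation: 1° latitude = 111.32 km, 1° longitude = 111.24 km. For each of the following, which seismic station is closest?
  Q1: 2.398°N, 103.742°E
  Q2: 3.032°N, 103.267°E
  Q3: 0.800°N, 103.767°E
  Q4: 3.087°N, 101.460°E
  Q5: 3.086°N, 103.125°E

Q1→N7; Q2→N7; Q3→N4; Q4→N6; Q5→N7

Q1 at 2.398°N, 103.742°E:
  N4: 156.983 km
  N5: 277.599 km
  N6: 265.697 km
  N7: 61.168 km
  N8: 177.282 km
  → nearest: N7 (61.168 km)
Q2 at 3.032°N, 103.267°E:
  N4: 240.367 km
  N5: 206.630 km
  N6: 201.459 km
  N7: 28.238 km
  N8: 205.021 km
  → nearest: N7 (28.238 km)
Q3 at 0.800°N, 103.767°E:
  N4: 41.459 km
  N5: 384.813 km
  N6: 362.197 km
  N7: 226.868 km
  N8: 146.951 km
  → nearest: N4 (41.459 km)
Q4 at 3.087°N, 101.460°E:
  N4: 369.591 km
  N5: 30.045 km
  N6: 0.747 km
  N7: 214.340 km
  N8: 230.405 km
  → nearest: N6 (0.747 km)
Q5 at 3.086°N, 103.125°E:
  N4: 252.089 km
  N5: 190.054 km
  N6: 185.550 km
  N7: 41.721 km
  N8: 205.190 km
  → nearest: N7 (41.721 km)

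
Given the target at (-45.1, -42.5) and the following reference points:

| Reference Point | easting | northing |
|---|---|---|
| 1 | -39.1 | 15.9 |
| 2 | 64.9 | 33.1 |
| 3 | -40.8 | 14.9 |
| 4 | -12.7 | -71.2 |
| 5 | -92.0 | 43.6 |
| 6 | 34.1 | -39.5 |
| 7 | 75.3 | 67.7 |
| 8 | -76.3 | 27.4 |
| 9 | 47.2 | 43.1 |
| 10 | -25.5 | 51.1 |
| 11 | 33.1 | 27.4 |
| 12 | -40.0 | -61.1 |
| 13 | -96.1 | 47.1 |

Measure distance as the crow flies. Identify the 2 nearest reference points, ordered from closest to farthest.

12, 4

Distances from (-45.1, -42.5):
1: √((6.0)² + (58.4)²) = √(36.000 + 3410.560) = 58.7
2: √((110.0)² + (75.6)²) = √(12100.000 + 5715.360) = 133.5
3: √((4.3)² + (57.4)²) = √(18.490 + 3294.760) = 57.6
4: √((32.4)² + (-28.7)²) = √(1049.760 + 823.690) = 43.3
5: √((-46.9)² + (86.1)²) = √(2199.610 + 7413.210) = 98.0
6: √((79.2)² + (3.0)²) = √(6272.640 + 9.000) = 79.3
7: √((120.4)² + (110.2)²) = √(14496.160 + 12144.040) = 163.2
8: √((-31.2)² + (69.9)²) = √(973.440 + 4886.010) = 76.5
9: √((92.3)² + (85.6)²) = √(8519.290 + 7327.360) = 125.9
10: √((19.6)² + (93.6)²) = √(384.160 + 8760.960) = 95.6
11: √((78.2)² + (69.9)²) = √(6115.240 + 4886.010) = 104.9
12: √((5.1)² + (-18.6)²) = √(26.010 + 345.960) = 19.3
13: √((-51.0)² + (89.6)²) = √(2601.000 + 8028.160) = 103.1
Sorted: 12 (19.3) < 4 (43.3) < 3 (57.6) < 1 (58.7) < …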